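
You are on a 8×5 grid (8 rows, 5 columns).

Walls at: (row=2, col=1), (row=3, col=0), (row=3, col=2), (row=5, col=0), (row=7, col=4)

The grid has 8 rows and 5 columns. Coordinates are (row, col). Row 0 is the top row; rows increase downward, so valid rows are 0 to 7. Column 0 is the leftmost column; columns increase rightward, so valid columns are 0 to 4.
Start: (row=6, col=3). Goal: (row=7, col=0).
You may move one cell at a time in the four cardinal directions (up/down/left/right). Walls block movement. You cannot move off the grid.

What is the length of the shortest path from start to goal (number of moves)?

Answer: Shortest path length: 4

Derivation:
BFS from (row=6, col=3) until reaching (row=7, col=0):
  Distance 0: (row=6, col=3)
  Distance 1: (row=5, col=3), (row=6, col=2), (row=6, col=4), (row=7, col=3)
  Distance 2: (row=4, col=3), (row=5, col=2), (row=5, col=4), (row=6, col=1), (row=7, col=2)
  Distance 3: (row=3, col=3), (row=4, col=2), (row=4, col=4), (row=5, col=1), (row=6, col=0), (row=7, col=1)
  Distance 4: (row=2, col=3), (row=3, col=4), (row=4, col=1), (row=7, col=0)  <- goal reached here
One shortest path (4 moves): (row=6, col=3) -> (row=6, col=2) -> (row=6, col=1) -> (row=6, col=0) -> (row=7, col=0)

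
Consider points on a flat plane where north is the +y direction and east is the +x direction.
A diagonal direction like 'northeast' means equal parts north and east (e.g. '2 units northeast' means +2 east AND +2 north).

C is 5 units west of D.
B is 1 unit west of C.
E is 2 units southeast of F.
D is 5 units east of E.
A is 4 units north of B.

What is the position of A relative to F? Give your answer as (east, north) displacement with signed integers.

Answer: A is at (east=1, north=2) relative to F.

Derivation:
Place F at the origin (east=0, north=0).
  E is 2 units southeast of F: delta (east=+2, north=-2); E at (east=2, north=-2).
  D is 5 units east of E: delta (east=+5, north=+0); D at (east=7, north=-2).
  C is 5 units west of D: delta (east=-5, north=+0); C at (east=2, north=-2).
  B is 1 unit west of C: delta (east=-1, north=+0); B at (east=1, north=-2).
  A is 4 units north of B: delta (east=+0, north=+4); A at (east=1, north=2).
Therefore A relative to F: (east=1, north=2).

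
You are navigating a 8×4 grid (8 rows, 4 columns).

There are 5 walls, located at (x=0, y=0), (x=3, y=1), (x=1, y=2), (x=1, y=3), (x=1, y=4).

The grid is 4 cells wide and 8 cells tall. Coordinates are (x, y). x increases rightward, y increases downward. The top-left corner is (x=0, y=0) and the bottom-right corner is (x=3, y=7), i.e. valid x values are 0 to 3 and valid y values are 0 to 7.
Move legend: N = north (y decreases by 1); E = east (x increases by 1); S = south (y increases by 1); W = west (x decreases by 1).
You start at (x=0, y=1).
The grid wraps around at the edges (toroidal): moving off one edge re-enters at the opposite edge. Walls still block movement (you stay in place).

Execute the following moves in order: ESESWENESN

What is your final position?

Start: (x=0, y=1)
  E (east): (x=0, y=1) -> (x=1, y=1)
  S (south): blocked, stay at (x=1, y=1)
  E (east): (x=1, y=1) -> (x=2, y=1)
  S (south): (x=2, y=1) -> (x=2, y=2)
  W (west): blocked, stay at (x=2, y=2)
  E (east): (x=2, y=2) -> (x=3, y=2)
  N (north): blocked, stay at (x=3, y=2)
  E (east): (x=3, y=2) -> (x=0, y=2)
  S (south): (x=0, y=2) -> (x=0, y=3)
  N (north): (x=0, y=3) -> (x=0, y=2)
Final: (x=0, y=2)

Answer: Final position: (x=0, y=2)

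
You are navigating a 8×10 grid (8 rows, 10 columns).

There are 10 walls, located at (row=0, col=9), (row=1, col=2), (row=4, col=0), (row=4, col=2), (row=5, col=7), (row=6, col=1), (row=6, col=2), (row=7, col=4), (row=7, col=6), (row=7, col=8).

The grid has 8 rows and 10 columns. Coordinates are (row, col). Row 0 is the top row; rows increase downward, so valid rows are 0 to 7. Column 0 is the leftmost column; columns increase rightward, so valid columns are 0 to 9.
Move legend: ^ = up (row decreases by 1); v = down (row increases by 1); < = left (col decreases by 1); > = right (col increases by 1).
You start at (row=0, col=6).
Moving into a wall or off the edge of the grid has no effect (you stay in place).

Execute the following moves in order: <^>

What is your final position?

Start: (row=0, col=6)
  < (left): (row=0, col=6) -> (row=0, col=5)
  ^ (up): blocked, stay at (row=0, col=5)
  > (right): (row=0, col=5) -> (row=0, col=6)
Final: (row=0, col=6)

Answer: Final position: (row=0, col=6)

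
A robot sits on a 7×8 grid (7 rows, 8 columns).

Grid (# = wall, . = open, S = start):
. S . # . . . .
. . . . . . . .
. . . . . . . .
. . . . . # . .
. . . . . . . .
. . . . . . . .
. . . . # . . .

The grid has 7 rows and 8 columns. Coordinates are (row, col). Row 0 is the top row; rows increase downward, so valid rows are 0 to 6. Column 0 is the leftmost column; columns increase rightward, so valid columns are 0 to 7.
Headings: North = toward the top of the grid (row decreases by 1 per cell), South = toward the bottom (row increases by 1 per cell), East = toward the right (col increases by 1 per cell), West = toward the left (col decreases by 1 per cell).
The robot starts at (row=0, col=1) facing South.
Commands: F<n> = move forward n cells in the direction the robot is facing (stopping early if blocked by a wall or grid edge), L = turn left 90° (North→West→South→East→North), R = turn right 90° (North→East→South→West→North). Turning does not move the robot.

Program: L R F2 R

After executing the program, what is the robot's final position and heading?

Start: (row=0, col=1), facing South
  L: turn left, now facing East
  R: turn right, now facing South
  F2: move forward 2, now at (row=2, col=1)
  R: turn right, now facing West
Final: (row=2, col=1), facing West

Answer: Final position: (row=2, col=1), facing West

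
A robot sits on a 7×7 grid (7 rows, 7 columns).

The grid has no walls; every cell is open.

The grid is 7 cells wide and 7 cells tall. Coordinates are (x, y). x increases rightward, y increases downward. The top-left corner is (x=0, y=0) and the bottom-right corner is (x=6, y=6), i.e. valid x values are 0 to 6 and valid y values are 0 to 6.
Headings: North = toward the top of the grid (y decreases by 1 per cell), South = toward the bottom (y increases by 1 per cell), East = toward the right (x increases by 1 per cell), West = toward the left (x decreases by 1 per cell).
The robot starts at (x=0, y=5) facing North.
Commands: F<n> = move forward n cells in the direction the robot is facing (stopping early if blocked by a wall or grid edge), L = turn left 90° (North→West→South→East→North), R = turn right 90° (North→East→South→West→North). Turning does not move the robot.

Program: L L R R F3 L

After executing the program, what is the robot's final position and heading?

Start: (x=0, y=5), facing North
  L: turn left, now facing West
  L: turn left, now facing South
  R: turn right, now facing West
  R: turn right, now facing North
  F3: move forward 3, now at (x=0, y=2)
  L: turn left, now facing West
Final: (x=0, y=2), facing West

Answer: Final position: (x=0, y=2), facing West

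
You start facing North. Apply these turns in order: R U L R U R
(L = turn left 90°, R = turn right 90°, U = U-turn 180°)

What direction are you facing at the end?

Answer: Final heading: South

Derivation:
Start: North
  R (right (90° clockwise)) -> East
  U (U-turn (180°)) -> West
  L (left (90° counter-clockwise)) -> South
  R (right (90° clockwise)) -> West
  U (U-turn (180°)) -> East
  R (right (90° clockwise)) -> South
Final: South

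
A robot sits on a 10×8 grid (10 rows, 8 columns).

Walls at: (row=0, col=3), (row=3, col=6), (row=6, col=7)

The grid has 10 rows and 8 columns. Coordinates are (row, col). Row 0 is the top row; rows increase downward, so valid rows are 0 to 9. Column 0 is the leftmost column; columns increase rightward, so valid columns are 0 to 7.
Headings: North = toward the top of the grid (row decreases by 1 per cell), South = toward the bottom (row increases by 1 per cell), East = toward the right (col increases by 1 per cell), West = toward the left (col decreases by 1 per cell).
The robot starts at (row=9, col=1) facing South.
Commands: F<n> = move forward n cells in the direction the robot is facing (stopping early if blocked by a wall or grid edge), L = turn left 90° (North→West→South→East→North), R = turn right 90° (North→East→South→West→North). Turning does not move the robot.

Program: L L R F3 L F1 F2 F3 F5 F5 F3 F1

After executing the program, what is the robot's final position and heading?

Answer: Final position: (row=0, col=4), facing North

Derivation:
Start: (row=9, col=1), facing South
  L: turn left, now facing East
  L: turn left, now facing North
  R: turn right, now facing East
  F3: move forward 3, now at (row=9, col=4)
  L: turn left, now facing North
  F1: move forward 1, now at (row=8, col=4)
  F2: move forward 2, now at (row=6, col=4)
  F3: move forward 3, now at (row=3, col=4)
  F5: move forward 3/5 (blocked), now at (row=0, col=4)
  F5: move forward 0/5 (blocked), now at (row=0, col=4)
  F3: move forward 0/3 (blocked), now at (row=0, col=4)
  F1: move forward 0/1 (blocked), now at (row=0, col=4)
Final: (row=0, col=4), facing North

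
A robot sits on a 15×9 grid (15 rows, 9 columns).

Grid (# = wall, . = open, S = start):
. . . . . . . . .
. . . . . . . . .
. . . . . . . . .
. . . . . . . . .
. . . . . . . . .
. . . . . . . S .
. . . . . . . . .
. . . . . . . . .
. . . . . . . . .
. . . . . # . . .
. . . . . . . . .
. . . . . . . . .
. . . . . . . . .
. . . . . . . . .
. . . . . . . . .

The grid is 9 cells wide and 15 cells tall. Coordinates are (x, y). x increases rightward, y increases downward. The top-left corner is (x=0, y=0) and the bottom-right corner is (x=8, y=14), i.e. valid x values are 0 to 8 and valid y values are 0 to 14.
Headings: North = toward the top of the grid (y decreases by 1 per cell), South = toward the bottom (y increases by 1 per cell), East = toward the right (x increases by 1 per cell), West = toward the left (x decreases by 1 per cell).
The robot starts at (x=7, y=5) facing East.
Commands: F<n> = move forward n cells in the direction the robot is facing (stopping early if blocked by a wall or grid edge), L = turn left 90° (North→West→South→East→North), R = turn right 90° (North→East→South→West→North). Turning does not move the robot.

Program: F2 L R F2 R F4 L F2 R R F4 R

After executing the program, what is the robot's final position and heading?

Start: (x=7, y=5), facing East
  F2: move forward 1/2 (blocked), now at (x=8, y=5)
  L: turn left, now facing North
  R: turn right, now facing East
  F2: move forward 0/2 (blocked), now at (x=8, y=5)
  R: turn right, now facing South
  F4: move forward 4, now at (x=8, y=9)
  L: turn left, now facing East
  F2: move forward 0/2 (blocked), now at (x=8, y=9)
  R: turn right, now facing South
  R: turn right, now facing West
  F4: move forward 2/4 (blocked), now at (x=6, y=9)
  R: turn right, now facing North
Final: (x=6, y=9), facing North

Answer: Final position: (x=6, y=9), facing North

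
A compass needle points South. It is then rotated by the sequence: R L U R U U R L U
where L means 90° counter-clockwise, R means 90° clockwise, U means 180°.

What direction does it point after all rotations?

Answer: Final heading: West

Derivation:
Start: South
  R (right (90° clockwise)) -> West
  L (left (90° counter-clockwise)) -> South
  U (U-turn (180°)) -> North
  R (right (90° clockwise)) -> East
  U (U-turn (180°)) -> West
  U (U-turn (180°)) -> East
  R (right (90° clockwise)) -> South
  L (left (90° counter-clockwise)) -> East
  U (U-turn (180°)) -> West
Final: West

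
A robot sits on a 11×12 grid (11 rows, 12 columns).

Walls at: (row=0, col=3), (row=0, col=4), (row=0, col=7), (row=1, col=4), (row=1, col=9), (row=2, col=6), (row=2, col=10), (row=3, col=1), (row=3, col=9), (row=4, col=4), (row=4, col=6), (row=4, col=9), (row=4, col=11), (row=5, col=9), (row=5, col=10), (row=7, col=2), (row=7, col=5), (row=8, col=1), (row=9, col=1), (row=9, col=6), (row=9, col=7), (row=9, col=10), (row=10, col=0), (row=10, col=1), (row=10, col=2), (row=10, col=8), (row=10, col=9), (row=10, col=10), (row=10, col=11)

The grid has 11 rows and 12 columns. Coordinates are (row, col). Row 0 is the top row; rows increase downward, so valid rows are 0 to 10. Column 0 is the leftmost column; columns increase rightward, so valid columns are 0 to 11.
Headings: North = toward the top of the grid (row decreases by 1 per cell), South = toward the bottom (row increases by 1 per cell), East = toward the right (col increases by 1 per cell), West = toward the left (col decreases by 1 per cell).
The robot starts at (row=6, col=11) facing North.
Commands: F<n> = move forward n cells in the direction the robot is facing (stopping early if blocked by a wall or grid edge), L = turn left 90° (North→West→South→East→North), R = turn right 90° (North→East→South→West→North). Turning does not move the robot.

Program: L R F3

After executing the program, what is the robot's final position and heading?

Start: (row=6, col=11), facing North
  L: turn left, now facing West
  R: turn right, now facing North
  F3: move forward 1/3 (blocked), now at (row=5, col=11)
Final: (row=5, col=11), facing North

Answer: Final position: (row=5, col=11), facing North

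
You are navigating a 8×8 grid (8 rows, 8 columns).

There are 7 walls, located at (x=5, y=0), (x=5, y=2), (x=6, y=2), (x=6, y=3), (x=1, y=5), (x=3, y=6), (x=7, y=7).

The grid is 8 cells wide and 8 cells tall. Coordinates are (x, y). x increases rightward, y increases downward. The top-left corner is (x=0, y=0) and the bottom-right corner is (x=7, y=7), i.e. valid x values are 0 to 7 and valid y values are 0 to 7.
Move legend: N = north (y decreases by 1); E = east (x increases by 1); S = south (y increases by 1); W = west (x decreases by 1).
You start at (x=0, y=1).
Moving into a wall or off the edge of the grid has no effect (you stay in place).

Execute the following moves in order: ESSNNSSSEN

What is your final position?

Answer: Final position: (x=2, y=3)

Derivation:
Start: (x=0, y=1)
  E (east): (x=0, y=1) -> (x=1, y=1)
  S (south): (x=1, y=1) -> (x=1, y=2)
  S (south): (x=1, y=2) -> (x=1, y=3)
  N (north): (x=1, y=3) -> (x=1, y=2)
  N (north): (x=1, y=2) -> (x=1, y=1)
  S (south): (x=1, y=1) -> (x=1, y=2)
  S (south): (x=1, y=2) -> (x=1, y=3)
  S (south): (x=1, y=3) -> (x=1, y=4)
  E (east): (x=1, y=4) -> (x=2, y=4)
  N (north): (x=2, y=4) -> (x=2, y=3)
Final: (x=2, y=3)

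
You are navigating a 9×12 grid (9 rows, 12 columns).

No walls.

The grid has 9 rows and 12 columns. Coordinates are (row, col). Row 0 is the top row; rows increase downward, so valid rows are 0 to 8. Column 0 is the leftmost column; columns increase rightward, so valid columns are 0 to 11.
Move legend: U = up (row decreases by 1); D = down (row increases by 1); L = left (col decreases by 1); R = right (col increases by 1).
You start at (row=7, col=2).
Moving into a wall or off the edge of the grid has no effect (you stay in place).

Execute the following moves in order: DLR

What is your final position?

Start: (row=7, col=2)
  D (down): (row=7, col=2) -> (row=8, col=2)
  L (left): (row=8, col=2) -> (row=8, col=1)
  R (right): (row=8, col=1) -> (row=8, col=2)
Final: (row=8, col=2)

Answer: Final position: (row=8, col=2)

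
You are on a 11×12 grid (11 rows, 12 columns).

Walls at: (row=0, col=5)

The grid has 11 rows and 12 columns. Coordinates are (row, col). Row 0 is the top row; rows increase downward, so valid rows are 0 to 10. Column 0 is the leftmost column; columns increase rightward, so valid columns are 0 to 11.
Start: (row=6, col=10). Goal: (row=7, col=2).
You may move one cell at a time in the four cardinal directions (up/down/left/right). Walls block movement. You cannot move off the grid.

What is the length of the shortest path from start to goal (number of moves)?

BFS from (row=6, col=10) until reaching (row=7, col=2):
  Distance 0: (row=6, col=10)
  Distance 1: (row=5, col=10), (row=6, col=9), (row=6, col=11), (row=7, col=10)
  Distance 2: (row=4, col=10), (row=5, col=9), (row=5, col=11), (row=6, col=8), (row=7, col=9), (row=7, col=11), (row=8, col=10)
  Distance 3: (row=3, col=10), (row=4, col=9), (row=4, col=11), (row=5, col=8), (row=6, col=7), (row=7, col=8), (row=8, col=9), (row=8, col=11), (row=9, col=10)
  Distance 4: (row=2, col=10), (row=3, col=9), (row=3, col=11), (row=4, col=8), (row=5, col=7), (row=6, col=6), (row=7, col=7), (row=8, col=8), (row=9, col=9), (row=9, col=11), (row=10, col=10)
  Distance 5: (row=1, col=10), (row=2, col=9), (row=2, col=11), (row=3, col=8), (row=4, col=7), (row=5, col=6), (row=6, col=5), (row=7, col=6), (row=8, col=7), (row=9, col=8), (row=10, col=9), (row=10, col=11)
  Distance 6: (row=0, col=10), (row=1, col=9), (row=1, col=11), (row=2, col=8), (row=3, col=7), (row=4, col=6), (row=5, col=5), (row=6, col=4), (row=7, col=5), (row=8, col=6), (row=9, col=7), (row=10, col=8)
  Distance 7: (row=0, col=9), (row=0, col=11), (row=1, col=8), (row=2, col=7), (row=3, col=6), (row=4, col=5), (row=5, col=4), (row=6, col=3), (row=7, col=4), (row=8, col=5), (row=9, col=6), (row=10, col=7)
  Distance 8: (row=0, col=8), (row=1, col=7), (row=2, col=6), (row=3, col=5), (row=4, col=4), (row=5, col=3), (row=6, col=2), (row=7, col=3), (row=8, col=4), (row=9, col=5), (row=10, col=6)
  Distance 9: (row=0, col=7), (row=1, col=6), (row=2, col=5), (row=3, col=4), (row=4, col=3), (row=5, col=2), (row=6, col=1), (row=7, col=2), (row=8, col=3), (row=9, col=4), (row=10, col=5)  <- goal reached here
One shortest path (9 moves): (row=6, col=10) -> (row=6, col=9) -> (row=6, col=8) -> (row=6, col=7) -> (row=6, col=6) -> (row=6, col=5) -> (row=6, col=4) -> (row=6, col=3) -> (row=6, col=2) -> (row=7, col=2)

Answer: Shortest path length: 9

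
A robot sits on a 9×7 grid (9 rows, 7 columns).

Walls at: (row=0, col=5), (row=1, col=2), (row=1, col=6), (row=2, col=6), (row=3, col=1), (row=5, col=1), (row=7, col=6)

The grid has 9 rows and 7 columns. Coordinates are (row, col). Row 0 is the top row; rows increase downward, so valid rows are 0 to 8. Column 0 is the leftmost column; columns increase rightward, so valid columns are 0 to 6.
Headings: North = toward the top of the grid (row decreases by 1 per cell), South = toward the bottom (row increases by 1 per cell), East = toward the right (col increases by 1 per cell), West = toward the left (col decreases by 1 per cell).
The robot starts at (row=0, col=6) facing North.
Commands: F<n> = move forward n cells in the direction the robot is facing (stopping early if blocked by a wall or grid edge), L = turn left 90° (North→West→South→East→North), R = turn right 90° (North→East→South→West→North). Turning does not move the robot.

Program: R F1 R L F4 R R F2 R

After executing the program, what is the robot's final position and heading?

Start: (row=0, col=6), facing North
  R: turn right, now facing East
  F1: move forward 0/1 (blocked), now at (row=0, col=6)
  R: turn right, now facing South
  L: turn left, now facing East
  F4: move forward 0/4 (blocked), now at (row=0, col=6)
  R: turn right, now facing South
  R: turn right, now facing West
  F2: move forward 0/2 (blocked), now at (row=0, col=6)
  R: turn right, now facing North
Final: (row=0, col=6), facing North

Answer: Final position: (row=0, col=6), facing North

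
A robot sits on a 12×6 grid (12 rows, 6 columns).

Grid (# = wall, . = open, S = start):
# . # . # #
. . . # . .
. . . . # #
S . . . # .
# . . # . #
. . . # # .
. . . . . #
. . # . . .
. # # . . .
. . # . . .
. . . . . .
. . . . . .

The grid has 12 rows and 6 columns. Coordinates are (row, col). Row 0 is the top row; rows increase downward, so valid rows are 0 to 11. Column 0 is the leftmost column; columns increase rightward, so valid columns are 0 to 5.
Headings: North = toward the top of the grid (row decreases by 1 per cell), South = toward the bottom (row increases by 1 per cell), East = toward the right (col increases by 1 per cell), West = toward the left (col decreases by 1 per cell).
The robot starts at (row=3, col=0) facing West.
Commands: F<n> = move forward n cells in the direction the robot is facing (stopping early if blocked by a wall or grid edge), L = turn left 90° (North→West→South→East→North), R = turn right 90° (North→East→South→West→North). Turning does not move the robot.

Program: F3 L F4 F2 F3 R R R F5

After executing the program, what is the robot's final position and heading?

Start: (row=3, col=0), facing West
  F3: move forward 0/3 (blocked), now at (row=3, col=0)
  L: turn left, now facing South
  F4: move forward 0/4 (blocked), now at (row=3, col=0)
  F2: move forward 0/2 (blocked), now at (row=3, col=0)
  F3: move forward 0/3 (blocked), now at (row=3, col=0)
  R: turn right, now facing West
  R: turn right, now facing North
  R: turn right, now facing East
  F5: move forward 3/5 (blocked), now at (row=3, col=3)
Final: (row=3, col=3), facing East

Answer: Final position: (row=3, col=3), facing East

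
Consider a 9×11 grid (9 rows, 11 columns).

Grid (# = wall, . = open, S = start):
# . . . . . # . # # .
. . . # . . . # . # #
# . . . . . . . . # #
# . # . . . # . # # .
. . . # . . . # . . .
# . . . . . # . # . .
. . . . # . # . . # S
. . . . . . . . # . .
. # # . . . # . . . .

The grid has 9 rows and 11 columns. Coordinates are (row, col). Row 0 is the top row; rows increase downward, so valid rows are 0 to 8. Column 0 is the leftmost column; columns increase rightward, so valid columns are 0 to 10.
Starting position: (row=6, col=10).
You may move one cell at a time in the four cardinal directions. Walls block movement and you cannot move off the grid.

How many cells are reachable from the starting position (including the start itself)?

BFS flood-fill from (row=6, col=10):
  Distance 0: (row=6, col=10)
  Distance 1: (row=5, col=10), (row=7, col=10)
  Distance 2: (row=4, col=10), (row=5, col=9), (row=7, col=9), (row=8, col=10)
  Distance 3: (row=3, col=10), (row=4, col=9), (row=8, col=9)
  Distance 4: (row=4, col=8), (row=8, col=8)
  Distance 5: (row=8, col=7)
  Distance 6: (row=7, col=7)
  Distance 7: (row=6, col=7), (row=7, col=6)
  Distance 8: (row=5, col=7), (row=6, col=8), (row=7, col=5)
  Distance 9: (row=6, col=5), (row=7, col=4), (row=8, col=5)
  Distance 10: (row=5, col=5), (row=7, col=3), (row=8, col=4)
  Distance 11: (row=4, col=5), (row=5, col=4), (row=6, col=3), (row=7, col=2), (row=8, col=3)
  Distance 12: (row=3, col=5), (row=4, col=4), (row=4, col=6), (row=5, col=3), (row=6, col=2), (row=7, col=1)
  Distance 13: (row=2, col=5), (row=3, col=4), (row=5, col=2), (row=6, col=1), (row=7, col=0)
  Distance 14: (row=1, col=5), (row=2, col=4), (row=2, col=6), (row=3, col=3), (row=4, col=2), (row=5, col=1), (row=6, col=0), (row=8, col=0)
  Distance 15: (row=0, col=5), (row=1, col=4), (row=1, col=6), (row=2, col=3), (row=2, col=7), (row=4, col=1)
  Distance 16: (row=0, col=4), (row=2, col=2), (row=2, col=8), (row=3, col=1), (row=3, col=7), (row=4, col=0)
  Distance 17: (row=0, col=3), (row=1, col=2), (row=1, col=8), (row=2, col=1)
  Distance 18: (row=0, col=2), (row=1, col=1)
  Distance 19: (row=0, col=1), (row=1, col=0)
Total reachable: 69 (grid has 71 open cells total)

Answer: Reachable cells: 69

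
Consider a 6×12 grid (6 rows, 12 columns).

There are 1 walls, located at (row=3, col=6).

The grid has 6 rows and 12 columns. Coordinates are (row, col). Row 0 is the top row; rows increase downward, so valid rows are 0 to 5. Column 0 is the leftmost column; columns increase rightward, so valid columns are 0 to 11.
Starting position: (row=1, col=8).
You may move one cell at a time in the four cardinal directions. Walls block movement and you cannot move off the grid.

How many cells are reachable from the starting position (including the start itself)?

BFS flood-fill from (row=1, col=8):
  Distance 0: (row=1, col=8)
  Distance 1: (row=0, col=8), (row=1, col=7), (row=1, col=9), (row=2, col=8)
  Distance 2: (row=0, col=7), (row=0, col=9), (row=1, col=6), (row=1, col=10), (row=2, col=7), (row=2, col=9), (row=3, col=8)
  Distance 3: (row=0, col=6), (row=0, col=10), (row=1, col=5), (row=1, col=11), (row=2, col=6), (row=2, col=10), (row=3, col=7), (row=3, col=9), (row=4, col=8)
  Distance 4: (row=0, col=5), (row=0, col=11), (row=1, col=4), (row=2, col=5), (row=2, col=11), (row=3, col=10), (row=4, col=7), (row=4, col=9), (row=5, col=8)
  Distance 5: (row=0, col=4), (row=1, col=3), (row=2, col=4), (row=3, col=5), (row=3, col=11), (row=4, col=6), (row=4, col=10), (row=5, col=7), (row=5, col=9)
  Distance 6: (row=0, col=3), (row=1, col=2), (row=2, col=3), (row=3, col=4), (row=4, col=5), (row=4, col=11), (row=5, col=6), (row=5, col=10)
  Distance 7: (row=0, col=2), (row=1, col=1), (row=2, col=2), (row=3, col=3), (row=4, col=4), (row=5, col=5), (row=5, col=11)
  Distance 8: (row=0, col=1), (row=1, col=0), (row=2, col=1), (row=3, col=2), (row=4, col=3), (row=5, col=4)
  Distance 9: (row=0, col=0), (row=2, col=0), (row=3, col=1), (row=4, col=2), (row=5, col=3)
  Distance 10: (row=3, col=0), (row=4, col=1), (row=5, col=2)
  Distance 11: (row=4, col=0), (row=5, col=1)
  Distance 12: (row=5, col=0)
Total reachable: 71 (grid has 71 open cells total)

Answer: Reachable cells: 71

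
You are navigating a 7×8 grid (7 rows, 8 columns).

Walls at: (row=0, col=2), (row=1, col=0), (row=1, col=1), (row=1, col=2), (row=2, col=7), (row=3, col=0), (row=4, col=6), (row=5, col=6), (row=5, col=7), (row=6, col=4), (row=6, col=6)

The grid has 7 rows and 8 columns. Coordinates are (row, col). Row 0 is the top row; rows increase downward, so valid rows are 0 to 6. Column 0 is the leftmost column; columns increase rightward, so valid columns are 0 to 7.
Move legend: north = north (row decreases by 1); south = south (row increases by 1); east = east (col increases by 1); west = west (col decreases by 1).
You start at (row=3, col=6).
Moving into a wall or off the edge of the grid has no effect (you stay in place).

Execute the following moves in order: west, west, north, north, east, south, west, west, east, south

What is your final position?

Answer: Final position: (row=3, col=4)

Derivation:
Start: (row=3, col=6)
  west (west): (row=3, col=6) -> (row=3, col=5)
  west (west): (row=3, col=5) -> (row=3, col=4)
  north (north): (row=3, col=4) -> (row=2, col=4)
  north (north): (row=2, col=4) -> (row=1, col=4)
  east (east): (row=1, col=4) -> (row=1, col=5)
  south (south): (row=1, col=5) -> (row=2, col=5)
  west (west): (row=2, col=5) -> (row=2, col=4)
  west (west): (row=2, col=4) -> (row=2, col=3)
  east (east): (row=2, col=3) -> (row=2, col=4)
  south (south): (row=2, col=4) -> (row=3, col=4)
Final: (row=3, col=4)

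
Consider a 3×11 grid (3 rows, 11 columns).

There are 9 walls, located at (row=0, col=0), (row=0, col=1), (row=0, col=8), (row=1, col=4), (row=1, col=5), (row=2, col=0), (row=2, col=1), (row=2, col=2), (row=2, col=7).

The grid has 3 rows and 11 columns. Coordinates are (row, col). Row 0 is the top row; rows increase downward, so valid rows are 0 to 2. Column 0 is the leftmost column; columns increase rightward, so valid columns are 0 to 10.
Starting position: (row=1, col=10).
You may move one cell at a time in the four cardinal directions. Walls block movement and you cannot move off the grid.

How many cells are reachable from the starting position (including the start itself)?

BFS flood-fill from (row=1, col=10):
  Distance 0: (row=1, col=10)
  Distance 1: (row=0, col=10), (row=1, col=9), (row=2, col=10)
  Distance 2: (row=0, col=9), (row=1, col=8), (row=2, col=9)
  Distance 3: (row=1, col=7), (row=2, col=8)
  Distance 4: (row=0, col=7), (row=1, col=6)
  Distance 5: (row=0, col=6), (row=2, col=6)
  Distance 6: (row=0, col=5), (row=2, col=5)
  Distance 7: (row=0, col=4), (row=2, col=4)
  Distance 8: (row=0, col=3), (row=2, col=3)
  Distance 9: (row=0, col=2), (row=1, col=3)
  Distance 10: (row=1, col=2)
  Distance 11: (row=1, col=1)
  Distance 12: (row=1, col=0)
Total reachable: 24 (grid has 24 open cells total)

Answer: Reachable cells: 24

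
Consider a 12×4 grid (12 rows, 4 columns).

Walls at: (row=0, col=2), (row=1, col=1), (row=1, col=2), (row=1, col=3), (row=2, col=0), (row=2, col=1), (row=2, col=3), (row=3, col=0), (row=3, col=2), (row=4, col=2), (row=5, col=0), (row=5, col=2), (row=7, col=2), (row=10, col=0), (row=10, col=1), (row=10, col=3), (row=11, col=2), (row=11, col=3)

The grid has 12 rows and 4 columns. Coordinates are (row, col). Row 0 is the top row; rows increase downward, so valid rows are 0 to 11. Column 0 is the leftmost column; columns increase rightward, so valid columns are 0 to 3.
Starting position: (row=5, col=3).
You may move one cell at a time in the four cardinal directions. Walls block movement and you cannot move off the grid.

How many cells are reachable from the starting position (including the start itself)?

BFS flood-fill from (row=5, col=3):
  Distance 0: (row=5, col=3)
  Distance 1: (row=4, col=3), (row=6, col=3)
  Distance 2: (row=3, col=3), (row=6, col=2), (row=7, col=3)
  Distance 3: (row=6, col=1), (row=8, col=3)
  Distance 4: (row=5, col=1), (row=6, col=0), (row=7, col=1), (row=8, col=2), (row=9, col=3)
  Distance 5: (row=4, col=1), (row=7, col=0), (row=8, col=1), (row=9, col=2)
  Distance 6: (row=3, col=1), (row=4, col=0), (row=8, col=0), (row=9, col=1), (row=10, col=2)
  Distance 7: (row=9, col=0)
Total reachable: 23 (grid has 30 open cells total)

Answer: Reachable cells: 23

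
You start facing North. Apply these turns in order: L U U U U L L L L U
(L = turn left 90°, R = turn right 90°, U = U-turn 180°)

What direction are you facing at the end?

Start: North
  L (left (90° counter-clockwise)) -> West
  U (U-turn (180°)) -> East
  U (U-turn (180°)) -> West
  U (U-turn (180°)) -> East
  U (U-turn (180°)) -> West
  L (left (90° counter-clockwise)) -> South
  L (left (90° counter-clockwise)) -> East
  L (left (90° counter-clockwise)) -> North
  L (left (90° counter-clockwise)) -> West
  U (U-turn (180°)) -> East
Final: East

Answer: Final heading: East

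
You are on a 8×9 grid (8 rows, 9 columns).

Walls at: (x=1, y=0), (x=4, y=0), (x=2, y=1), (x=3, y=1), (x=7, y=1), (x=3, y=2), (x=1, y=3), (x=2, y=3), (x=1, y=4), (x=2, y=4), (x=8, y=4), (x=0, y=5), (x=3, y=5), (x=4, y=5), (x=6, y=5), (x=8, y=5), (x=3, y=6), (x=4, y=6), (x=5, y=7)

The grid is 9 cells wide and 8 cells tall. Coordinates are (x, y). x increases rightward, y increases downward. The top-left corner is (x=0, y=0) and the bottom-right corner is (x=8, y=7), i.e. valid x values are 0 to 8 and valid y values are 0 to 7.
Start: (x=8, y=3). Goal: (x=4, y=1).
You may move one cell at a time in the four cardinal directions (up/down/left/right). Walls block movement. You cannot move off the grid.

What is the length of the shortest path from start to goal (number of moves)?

BFS from (x=8, y=3) until reaching (x=4, y=1):
  Distance 0: (x=8, y=3)
  Distance 1: (x=8, y=2), (x=7, y=3)
  Distance 2: (x=8, y=1), (x=7, y=2), (x=6, y=3), (x=7, y=4)
  Distance 3: (x=8, y=0), (x=6, y=2), (x=5, y=3), (x=6, y=4), (x=7, y=5)
  Distance 4: (x=7, y=0), (x=6, y=1), (x=5, y=2), (x=4, y=3), (x=5, y=4), (x=7, y=6)
  Distance 5: (x=6, y=0), (x=5, y=1), (x=4, y=2), (x=3, y=3), (x=4, y=4), (x=5, y=5), (x=6, y=6), (x=8, y=6), (x=7, y=7)
  Distance 6: (x=5, y=0), (x=4, y=1), (x=3, y=4), (x=5, y=6), (x=6, y=7), (x=8, y=7)  <- goal reached here
One shortest path (6 moves): (x=8, y=3) -> (x=7, y=3) -> (x=6, y=3) -> (x=5, y=3) -> (x=4, y=3) -> (x=4, y=2) -> (x=4, y=1)

Answer: Shortest path length: 6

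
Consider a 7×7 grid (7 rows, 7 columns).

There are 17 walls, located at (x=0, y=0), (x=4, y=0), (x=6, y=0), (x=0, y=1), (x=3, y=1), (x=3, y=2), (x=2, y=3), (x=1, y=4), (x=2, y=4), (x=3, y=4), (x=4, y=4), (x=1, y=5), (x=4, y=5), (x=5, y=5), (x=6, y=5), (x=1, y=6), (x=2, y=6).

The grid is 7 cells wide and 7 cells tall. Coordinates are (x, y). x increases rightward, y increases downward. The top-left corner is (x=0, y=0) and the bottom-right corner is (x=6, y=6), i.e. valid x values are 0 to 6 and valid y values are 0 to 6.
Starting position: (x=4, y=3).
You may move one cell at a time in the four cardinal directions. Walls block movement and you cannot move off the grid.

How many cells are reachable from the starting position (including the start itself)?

BFS flood-fill from (x=4, y=3):
  Distance 0: (x=4, y=3)
  Distance 1: (x=4, y=2), (x=3, y=3), (x=5, y=3)
  Distance 2: (x=4, y=1), (x=5, y=2), (x=6, y=3), (x=5, y=4)
  Distance 3: (x=5, y=1), (x=6, y=2), (x=6, y=4)
  Distance 4: (x=5, y=0), (x=6, y=1)
Total reachable: 13 (grid has 32 open cells total)

Answer: Reachable cells: 13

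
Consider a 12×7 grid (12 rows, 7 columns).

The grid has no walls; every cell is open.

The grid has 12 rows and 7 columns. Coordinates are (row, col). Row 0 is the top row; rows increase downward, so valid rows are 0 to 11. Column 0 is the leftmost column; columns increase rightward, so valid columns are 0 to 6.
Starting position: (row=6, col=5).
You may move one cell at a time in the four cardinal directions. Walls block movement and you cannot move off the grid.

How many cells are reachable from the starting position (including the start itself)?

BFS flood-fill from (row=6, col=5):
  Distance 0: (row=6, col=5)
  Distance 1: (row=5, col=5), (row=6, col=4), (row=6, col=6), (row=7, col=5)
  Distance 2: (row=4, col=5), (row=5, col=4), (row=5, col=6), (row=6, col=3), (row=7, col=4), (row=7, col=6), (row=8, col=5)
  Distance 3: (row=3, col=5), (row=4, col=4), (row=4, col=6), (row=5, col=3), (row=6, col=2), (row=7, col=3), (row=8, col=4), (row=8, col=6), (row=9, col=5)
  Distance 4: (row=2, col=5), (row=3, col=4), (row=3, col=6), (row=4, col=3), (row=5, col=2), (row=6, col=1), (row=7, col=2), (row=8, col=3), (row=9, col=4), (row=9, col=6), (row=10, col=5)
  Distance 5: (row=1, col=5), (row=2, col=4), (row=2, col=6), (row=3, col=3), (row=4, col=2), (row=5, col=1), (row=6, col=0), (row=7, col=1), (row=8, col=2), (row=9, col=3), (row=10, col=4), (row=10, col=6), (row=11, col=5)
  Distance 6: (row=0, col=5), (row=1, col=4), (row=1, col=6), (row=2, col=3), (row=3, col=2), (row=4, col=1), (row=5, col=0), (row=7, col=0), (row=8, col=1), (row=9, col=2), (row=10, col=3), (row=11, col=4), (row=11, col=6)
  Distance 7: (row=0, col=4), (row=0, col=6), (row=1, col=3), (row=2, col=2), (row=3, col=1), (row=4, col=0), (row=8, col=0), (row=9, col=1), (row=10, col=2), (row=11, col=3)
  Distance 8: (row=0, col=3), (row=1, col=2), (row=2, col=1), (row=3, col=0), (row=9, col=0), (row=10, col=1), (row=11, col=2)
  Distance 9: (row=0, col=2), (row=1, col=1), (row=2, col=0), (row=10, col=0), (row=11, col=1)
  Distance 10: (row=0, col=1), (row=1, col=0), (row=11, col=0)
  Distance 11: (row=0, col=0)
Total reachable: 84 (grid has 84 open cells total)

Answer: Reachable cells: 84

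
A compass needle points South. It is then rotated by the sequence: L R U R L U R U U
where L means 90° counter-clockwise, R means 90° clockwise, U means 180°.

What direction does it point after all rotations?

Start: South
  L (left (90° counter-clockwise)) -> East
  R (right (90° clockwise)) -> South
  U (U-turn (180°)) -> North
  R (right (90° clockwise)) -> East
  L (left (90° counter-clockwise)) -> North
  U (U-turn (180°)) -> South
  R (right (90° clockwise)) -> West
  U (U-turn (180°)) -> East
  U (U-turn (180°)) -> West
Final: West

Answer: Final heading: West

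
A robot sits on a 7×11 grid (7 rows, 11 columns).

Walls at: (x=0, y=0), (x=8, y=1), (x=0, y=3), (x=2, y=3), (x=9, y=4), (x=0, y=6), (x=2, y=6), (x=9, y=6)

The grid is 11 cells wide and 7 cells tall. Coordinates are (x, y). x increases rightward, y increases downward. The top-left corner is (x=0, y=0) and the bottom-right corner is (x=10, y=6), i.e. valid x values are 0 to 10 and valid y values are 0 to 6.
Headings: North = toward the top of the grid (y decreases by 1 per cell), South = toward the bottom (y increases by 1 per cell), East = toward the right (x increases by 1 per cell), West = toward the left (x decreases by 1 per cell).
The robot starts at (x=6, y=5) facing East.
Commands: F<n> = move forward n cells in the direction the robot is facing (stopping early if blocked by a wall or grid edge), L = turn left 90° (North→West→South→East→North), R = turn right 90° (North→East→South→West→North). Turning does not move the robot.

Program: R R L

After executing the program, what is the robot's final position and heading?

Answer: Final position: (x=6, y=5), facing South

Derivation:
Start: (x=6, y=5), facing East
  R: turn right, now facing South
  R: turn right, now facing West
  L: turn left, now facing South
Final: (x=6, y=5), facing South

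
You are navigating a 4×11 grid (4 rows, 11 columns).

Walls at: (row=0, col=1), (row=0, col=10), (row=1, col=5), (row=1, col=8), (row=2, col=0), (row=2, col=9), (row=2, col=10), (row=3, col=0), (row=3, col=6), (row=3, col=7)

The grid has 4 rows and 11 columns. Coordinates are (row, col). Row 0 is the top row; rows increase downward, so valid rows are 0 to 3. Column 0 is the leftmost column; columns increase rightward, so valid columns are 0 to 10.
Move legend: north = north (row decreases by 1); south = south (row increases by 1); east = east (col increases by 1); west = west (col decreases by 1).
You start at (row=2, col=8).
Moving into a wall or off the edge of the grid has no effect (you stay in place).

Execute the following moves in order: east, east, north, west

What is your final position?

Start: (row=2, col=8)
  east (east): blocked, stay at (row=2, col=8)
  east (east): blocked, stay at (row=2, col=8)
  north (north): blocked, stay at (row=2, col=8)
  west (west): (row=2, col=8) -> (row=2, col=7)
Final: (row=2, col=7)

Answer: Final position: (row=2, col=7)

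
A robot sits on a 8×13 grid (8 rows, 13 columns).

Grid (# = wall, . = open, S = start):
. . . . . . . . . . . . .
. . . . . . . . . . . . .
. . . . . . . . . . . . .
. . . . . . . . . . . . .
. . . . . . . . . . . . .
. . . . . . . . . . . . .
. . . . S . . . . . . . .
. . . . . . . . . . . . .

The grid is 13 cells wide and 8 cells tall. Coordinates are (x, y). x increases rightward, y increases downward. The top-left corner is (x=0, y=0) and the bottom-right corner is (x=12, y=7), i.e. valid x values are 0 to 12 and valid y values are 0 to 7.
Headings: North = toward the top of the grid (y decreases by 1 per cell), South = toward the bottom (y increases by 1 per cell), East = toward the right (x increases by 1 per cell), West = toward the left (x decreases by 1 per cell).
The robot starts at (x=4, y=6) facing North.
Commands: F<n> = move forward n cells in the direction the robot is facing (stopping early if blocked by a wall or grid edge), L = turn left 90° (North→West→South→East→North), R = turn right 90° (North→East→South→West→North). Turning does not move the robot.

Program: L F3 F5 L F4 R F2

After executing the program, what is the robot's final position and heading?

Answer: Final position: (x=0, y=7), facing West

Derivation:
Start: (x=4, y=6), facing North
  L: turn left, now facing West
  F3: move forward 3, now at (x=1, y=6)
  F5: move forward 1/5 (blocked), now at (x=0, y=6)
  L: turn left, now facing South
  F4: move forward 1/4 (blocked), now at (x=0, y=7)
  R: turn right, now facing West
  F2: move forward 0/2 (blocked), now at (x=0, y=7)
Final: (x=0, y=7), facing West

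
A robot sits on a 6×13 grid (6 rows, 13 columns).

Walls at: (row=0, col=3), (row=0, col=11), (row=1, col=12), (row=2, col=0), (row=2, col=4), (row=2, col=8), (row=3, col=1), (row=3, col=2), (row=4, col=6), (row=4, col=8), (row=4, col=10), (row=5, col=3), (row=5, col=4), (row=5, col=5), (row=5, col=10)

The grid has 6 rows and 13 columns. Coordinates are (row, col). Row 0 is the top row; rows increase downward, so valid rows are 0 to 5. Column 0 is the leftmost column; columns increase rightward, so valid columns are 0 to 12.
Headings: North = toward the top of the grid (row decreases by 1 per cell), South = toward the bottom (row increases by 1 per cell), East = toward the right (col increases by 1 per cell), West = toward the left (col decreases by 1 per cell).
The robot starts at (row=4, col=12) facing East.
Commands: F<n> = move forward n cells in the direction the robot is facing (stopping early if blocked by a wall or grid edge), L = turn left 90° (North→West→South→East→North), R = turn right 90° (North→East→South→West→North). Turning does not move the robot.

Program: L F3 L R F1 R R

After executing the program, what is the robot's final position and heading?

Answer: Final position: (row=2, col=12), facing South

Derivation:
Start: (row=4, col=12), facing East
  L: turn left, now facing North
  F3: move forward 2/3 (blocked), now at (row=2, col=12)
  L: turn left, now facing West
  R: turn right, now facing North
  F1: move forward 0/1 (blocked), now at (row=2, col=12)
  R: turn right, now facing East
  R: turn right, now facing South
Final: (row=2, col=12), facing South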